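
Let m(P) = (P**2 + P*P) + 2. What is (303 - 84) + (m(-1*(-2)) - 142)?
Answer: 87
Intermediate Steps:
m(P) = 2 + 2*P**2 (m(P) = (P**2 + P**2) + 2 = 2*P**2 + 2 = 2 + 2*P**2)
(303 - 84) + (m(-1*(-2)) - 142) = (303 - 84) + ((2 + 2*(-1*(-2))**2) - 142) = 219 + ((2 + 2*2**2) - 142) = 219 + ((2 + 2*4) - 142) = 219 + ((2 + 8) - 142) = 219 + (10 - 142) = 219 - 132 = 87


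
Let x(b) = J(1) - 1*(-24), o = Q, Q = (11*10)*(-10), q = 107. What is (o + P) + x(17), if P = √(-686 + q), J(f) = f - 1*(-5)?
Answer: -1070 + I*√579 ≈ -1070.0 + 24.062*I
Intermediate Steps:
J(f) = 5 + f (J(f) = f + 5 = 5 + f)
P = I*√579 (P = √(-686 + 107) = √(-579) = I*√579 ≈ 24.062*I)
Q = -1100 (Q = 110*(-10) = -1100)
o = -1100
x(b) = 30 (x(b) = (5 + 1) - 1*(-24) = 6 + 24 = 30)
(o + P) + x(17) = (-1100 + I*√579) + 30 = -1070 + I*√579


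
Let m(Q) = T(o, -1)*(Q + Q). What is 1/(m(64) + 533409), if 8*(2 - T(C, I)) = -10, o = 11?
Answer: 1/533825 ≈ 1.8733e-6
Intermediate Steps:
T(C, I) = 13/4 (T(C, I) = 2 - ⅛*(-10) = 2 + 5/4 = 13/4)
m(Q) = 13*Q/2 (m(Q) = 13*(Q + Q)/4 = 13*(2*Q)/4 = 13*Q/2)
1/(m(64) + 533409) = 1/((13/2)*64 + 533409) = 1/(416 + 533409) = 1/533825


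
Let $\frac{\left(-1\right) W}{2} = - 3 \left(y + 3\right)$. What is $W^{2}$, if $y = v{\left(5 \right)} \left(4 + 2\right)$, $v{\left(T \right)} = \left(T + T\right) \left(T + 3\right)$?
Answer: $8398404$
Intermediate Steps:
$v{\left(T \right)} = 2 T \left(3 + T\right)$
$y = 480$ ($y = 2 \cdot 5 \left(3 + 5\right) \left(4 + 2\right) = 2 \cdot 5 \cdot 8 \cdot 6 = 80 \cdot 6 = 480$)
$W = 2898$ ($W = - 2 \left(- 3 \left(480 + 3\right)\right) = - 2 \left(\left(-3\right) 483\right) = \left(-2\right) \left(-1449\right) = 2898$)
$W^{2} = 2898^{2} = 8398404$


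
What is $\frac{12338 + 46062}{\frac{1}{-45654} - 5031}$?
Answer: $- \frac{106647744}{9187411} \approx -11.608$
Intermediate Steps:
$\frac{12338 + 46062}{\frac{1}{-45654} - 5031} = \frac{58400}{- \frac{1}{45654} - 5031} = \frac{58400}{- \frac{229685275}{45654}} = 58400 \left(- \frac{45654}{229685275}\right) = - \frac{106647744}{9187411}$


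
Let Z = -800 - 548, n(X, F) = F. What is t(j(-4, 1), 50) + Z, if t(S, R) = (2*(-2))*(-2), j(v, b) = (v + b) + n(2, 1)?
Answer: -1340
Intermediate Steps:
Z = -1348
j(v, b) = 1 + b + v (j(v, b) = (v + b) + 1 = (b + v) + 1 = 1 + b + v)
t(S, R) = 8 (t(S, R) = -4*(-2) = 8)
t(j(-4, 1), 50) + Z = 8 - 1348 = -1340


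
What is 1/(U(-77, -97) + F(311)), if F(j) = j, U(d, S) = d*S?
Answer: 1/7780 ≈ 0.00012853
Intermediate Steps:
U(d, S) = S*d
1/(U(-77, -97) + F(311)) = 1/(-97*(-77) + 311) = 1/(7469 + 311) = 1/7780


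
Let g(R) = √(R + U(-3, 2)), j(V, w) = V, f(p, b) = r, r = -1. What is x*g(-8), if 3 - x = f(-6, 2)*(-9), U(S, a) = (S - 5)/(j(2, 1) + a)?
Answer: -6*I*√10 ≈ -18.974*I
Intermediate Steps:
f(p, b) = -1
U(S, a) = (-5 + S)/(2 + a) (U(S, a) = (S - 5)/(2 + a) = (-5 + S)/(2 + a))
x = -6 (x = 3 - (-1)*(-9) = 3 - 1*9 = 3 - 9 = -6)
g(R) = √(-2 + R) (g(R) = √(R + (-5 - 3)/(2 + 2)) = √(R - 8/4) = √(R + (¼)*(-8)) = √(R - 2) = √(-2 + R))
x*g(-8) = -6*√(-2 - 8) = -6*I*√10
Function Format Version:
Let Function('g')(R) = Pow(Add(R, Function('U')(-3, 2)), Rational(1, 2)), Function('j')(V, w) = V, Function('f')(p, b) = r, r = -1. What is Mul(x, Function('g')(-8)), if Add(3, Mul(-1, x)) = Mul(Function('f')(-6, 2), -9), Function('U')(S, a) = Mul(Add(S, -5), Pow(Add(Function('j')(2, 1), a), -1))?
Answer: Mul(-6, I, Pow(10, Rational(1, 2))) ≈ Mul(-18.974, I)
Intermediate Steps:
Function('f')(p, b) = -1
Function('U')(S, a) = Mul(Pow(Add(2, a), -1), Add(-5, S)) (Function('U')(S, a) = Mul(Add(S, -5), Pow(Add(2, a), -1)) = Mul(Add(-5, S), Pow(Add(2, a), -1)) = Mul(Pow(Add(2, a), -1), Add(-5, S)))
x = -6 (x = Add(3, Mul(-1, Mul(-1, -9))) = Add(3, Mul(-1, 9)) = Add(3, -9) = -6)
Function('g')(R) = Pow(Add(-2, R), Rational(1, 2)) (Function('g')(R) = Pow(Add(R, Mul(Pow(Add(2, 2), -1), Add(-5, -3))), Rational(1, 2)) = Pow(Add(R, Mul(Pow(4, -1), -8)), Rational(1, 2)) = Pow(Add(R, Mul(Rational(1, 4), -8)), Rational(1, 2)) = Pow(Add(R, -2), Rational(1, 2)) = Pow(Add(-2, R), Rational(1, 2)))
Mul(x, Function('g')(-8)) = Mul(-6, Pow(Add(-2, -8), Rational(1, 2))) = Mul(-6, Pow(-10, Rational(1, 2))) = Mul(-6, Mul(I, Pow(10, Rational(1, 2)))) = Mul(-6, I, Pow(10, Rational(1, 2)))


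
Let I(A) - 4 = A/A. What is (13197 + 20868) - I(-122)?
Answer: 34060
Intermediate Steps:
I(A) = 5 (I(A) = 4 + A/A = 4 + 1 = 5)
(13197 + 20868) - I(-122) = (13197 + 20868) - 1*5 = 34065 - 5 = 34060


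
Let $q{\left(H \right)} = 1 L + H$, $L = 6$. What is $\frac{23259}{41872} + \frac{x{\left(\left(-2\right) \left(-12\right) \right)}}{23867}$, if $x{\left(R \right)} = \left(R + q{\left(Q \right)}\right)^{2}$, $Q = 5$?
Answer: $\frac{606415753}{999359024} \approx 0.6068$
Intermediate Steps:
$q{\left(H \right)} = 6 + H$ ($q{\left(H \right)} = 1 \cdot 6 + H = 6 + H$)
$x{\left(R \right)} = \left(11 + R\right)^{2}$ ($x{\left(R \right)} = \left(R + \left(6 + 5\right)\right)^{2} = \left(R + 11\right)^{2} = \left(11 + R\right)^{2}$)
$\frac{23259}{41872} + \frac{x{\left(\left(-2\right) \left(-12\right) \right)}}{23867} = \frac{23259}{41872} + \frac{\left(11 - -24\right)^{2}}{23867} = 23259 \cdot \frac{1}{41872} + \left(11 + 24\right)^{2} \cdot \frac{1}{23867} = \frac{23259}{41872} + 35^{2} \cdot \frac{1}{23867} = \frac{23259}{41872} + 1225 \cdot \frac{1}{23867} = \frac{23259}{41872} + \frac{1225}{23867} = \frac{606415753}{999359024}$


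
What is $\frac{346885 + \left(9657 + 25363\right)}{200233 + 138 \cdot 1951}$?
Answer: $\frac{381905}{469471} \approx 0.81348$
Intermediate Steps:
$\frac{346885 + \left(9657 + 25363\right)}{200233 + 138 \cdot 1951} = \frac{346885 + 35020}{200233 + 269238} = \frac{381905}{469471}$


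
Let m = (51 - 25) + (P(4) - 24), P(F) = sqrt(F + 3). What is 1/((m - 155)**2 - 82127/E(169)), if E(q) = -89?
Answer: 192787439/4687018319509 + 2423826*sqrt(7)/4687018319509 ≈ 4.2500e-5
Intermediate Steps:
P(F) = sqrt(3 + F)
m = 2 + sqrt(7) (m = (51 - 25) + (sqrt(3 + 4) - 24) = 26 + (sqrt(7) - 24) = 26 + (-24 + sqrt(7)) = 2 + sqrt(7) ≈ 4.6458)
1/((m - 155)**2 - 82127/E(169)) = 1/(((2 + sqrt(7)) - 155)**2 - 82127/(-89)) = 1/((-153 + sqrt(7))**2 - 82127*(-1)/89) = 1/((-153 + sqrt(7))**2 - 1*(-82127/89)) = 1/((-153 + sqrt(7))**2 + 82127/89) = 1/(82127/89 + (-153 + sqrt(7))**2)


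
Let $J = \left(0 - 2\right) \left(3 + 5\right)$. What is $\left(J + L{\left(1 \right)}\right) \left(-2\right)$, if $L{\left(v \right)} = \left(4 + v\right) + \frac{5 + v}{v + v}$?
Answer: $16$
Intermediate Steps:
$J = -16$ ($J = \left(0 - 2\right) 8 = \left(-2\right) 8 = -16$)
$L{\left(v \right)} = 4 + v + \frac{5 + v}{2 v}$ ($L{\left(v \right)} = \left(4 + v\right) + \frac{5 + v}{2 v} = 4 + v + \frac{5 + v}{2 v}$)
$\left(J + L{\left(1 \right)}\right) \left(-2\right) = \left(-16 + \left(\frac{9}{2} + 1 + \frac{5}{2 \cdot 1}\right)\right) \left(-2\right) = \left(-16 + \left(\frac{9}{2} + 1 + \frac{5}{2} \cdot 1\right)\right) \left(-2\right) = \left(-16 + \left(\frac{9}{2} + 1 + \frac{5}{2}\right)\right) \left(-2\right) = \left(-16 + 8\right) \left(-2\right) = \left(-8\right) \left(-2\right) = 16$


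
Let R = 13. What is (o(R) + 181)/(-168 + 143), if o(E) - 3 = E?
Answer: -197/25 ≈ -7.8800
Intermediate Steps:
o(E) = 3 + E
(o(R) + 181)/(-168 + 143) = ((3 + 13) + 181)/(-168 + 143) = (16 + 181)/(-25) = 197*(-1/25) = -197/25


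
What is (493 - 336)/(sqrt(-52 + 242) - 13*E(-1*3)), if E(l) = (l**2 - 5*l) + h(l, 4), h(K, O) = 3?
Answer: -55107/123011 - 157*sqrt(190)/123011 ≈ -0.46558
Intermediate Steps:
E(l) = 3 + l**2 - 5*l (E(l) = (l**2 - 5*l) + 3 = 3 + l**2 - 5*l)
(493 - 336)/(sqrt(-52 + 242) - 13*E(-1*3)) = (493 - 336)/(sqrt(-52 + 242) - 13*(3 + (-1*3)**2 - (-5)*3)) = 157/(sqrt(190) - 13*(3 + (-3)**2 - 5*(-3))) = 157/(sqrt(190) - 13*(3 + 9 + 15)) = 157/(sqrt(190) - 13*27) = 157/(sqrt(190) - 351) = 157/(-351 + sqrt(190))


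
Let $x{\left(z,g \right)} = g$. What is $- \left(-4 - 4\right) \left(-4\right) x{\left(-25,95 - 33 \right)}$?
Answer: $-1984$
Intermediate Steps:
$- \left(-4 - 4\right) \left(-4\right) x{\left(-25,95 - 33 \right)} = - \left(-4 - 4\right) \left(-4\right) \left(95 - 33\right) = - \left(-8\right) \left(-4\right) 62 = \left(-1\right) 32 \cdot 62 = \left(-32\right) 62 = -1984$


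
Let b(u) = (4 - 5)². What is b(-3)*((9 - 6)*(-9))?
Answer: -27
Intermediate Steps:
b(u) = 1 (b(u) = (-1)² = 1)
b(-3)*((9 - 6)*(-9)) = 1*((9 - 6)*(-9)) = 1*(3*(-9)) = 1*(-27) = -27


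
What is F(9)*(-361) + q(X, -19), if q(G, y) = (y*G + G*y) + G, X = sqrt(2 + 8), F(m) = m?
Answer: -3249 - 37*sqrt(10) ≈ -3366.0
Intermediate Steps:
X = sqrt(10) ≈ 3.1623
q(G, y) = G + 2*G*y (q(G, y) = (G*y + G*y) + G = 2*G*y + G = G + 2*G*y)
F(9)*(-361) + q(X, -19) = 9*(-361) + sqrt(10)*(1 + 2*(-19)) = -3249 + sqrt(10)*(1 - 38) = -3249 + sqrt(10)*(-37) = -3249 - 37*sqrt(10)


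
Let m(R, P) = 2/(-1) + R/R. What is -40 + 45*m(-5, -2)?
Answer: -85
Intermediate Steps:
m(R, P) = -1 (m(R, P) = 2*(-1) + 1 = -2 + 1 = -1)
-40 + 45*m(-5, -2) = -40 + 45*(-1) = -40 - 45 = -85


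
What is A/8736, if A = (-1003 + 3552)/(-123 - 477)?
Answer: -2549/5241600 ≈ -0.00048630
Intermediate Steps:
A = -2549/600 (A = 2549/(-600) = 2549*(-1/600) = -2549/600 ≈ -4.2483)
A/8736 = -2549/600/8736 = -2549/600*1/8736 = -2549/5241600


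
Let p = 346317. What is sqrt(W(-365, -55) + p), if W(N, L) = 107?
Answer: 2*sqrt(86606) ≈ 588.58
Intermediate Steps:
sqrt(W(-365, -55) + p) = sqrt(107 + 346317) = sqrt(346424) = 2*sqrt(86606)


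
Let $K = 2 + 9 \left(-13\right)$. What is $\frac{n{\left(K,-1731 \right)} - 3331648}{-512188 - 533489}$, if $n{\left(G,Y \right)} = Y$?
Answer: $\frac{3333379}{1045677} \approx 3.1878$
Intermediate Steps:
$K = -115$ ($K = 2 - 117 = -115$)
$\frac{n{\left(K,-1731 \right)} - 3331648}{-512188 - 533489} = \frac{-1731 - 3331648}{-512188 - 533489} = - \frac{3333379}{-1045677} = \left(-3333379\right) \left(- \frac{1}{1045677}\right) = \frac{3333379}{1045677}$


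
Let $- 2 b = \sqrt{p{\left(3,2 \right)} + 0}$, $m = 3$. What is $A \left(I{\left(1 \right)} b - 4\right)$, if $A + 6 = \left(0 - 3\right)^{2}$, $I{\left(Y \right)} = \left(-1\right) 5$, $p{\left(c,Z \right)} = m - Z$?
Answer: $- \frac{9}{2} \approx -4.5$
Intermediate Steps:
$p{\left(c,Z \right)} = 3 - Z$
$I{\left(Y \right)} = -5$
$b = - \frac{1}{2}$ ($b = - \frac{\sqrt{\left(3 - 2\right) + 0}}{2} = - \frac{\sqrt{1 + 0}}{2} = - \frac{\sqrt{1}}{2} = \left(- \frac{1}{2}\right) 1 = - \frac{1}{2} \approx -0.5$)
$A = 3$ ($A = -6 + \left(0 - 3\right)^{2} = -6 + \left(-3\right)^{2} = -6 + 9 = 3$)
$A \left(I{\left(1 \right)} b - 4\right) = 3 \left(\left(-5\right) \left(- \frac{1}{2}\right) - 4\right) = 3 \left(\frac{5}{2} - 4\right) = 3 \left(- \frac{3}{2}\right) = - \frac{9}{2}$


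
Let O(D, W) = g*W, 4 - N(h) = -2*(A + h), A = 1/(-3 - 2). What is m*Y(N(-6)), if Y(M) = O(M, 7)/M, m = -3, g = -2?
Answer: -5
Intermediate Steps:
A = -1/5 (A = 1/(-5) = -1/5 ≈ -0.20000)
N(h) = 18/5 + 2*h (N(h) = 4 - (-2)*(-1/5 + h) = 4 - (2/5 - 2*h) = 4 + (-2/5 + 2*h) = 18/5 + 2*h)
O(D, W) = -2*W
Y(M) = -14/M (Y(M) = (-2*7)/M = -14/M)
m*Y(N(-6)) = -(-42)/(18/5 + 2*(-6)) = -(-42)/(18/5 - 12) = -(-42)/(-42/5) = -(-42)*(-5)/42 = -3*5/3 = -5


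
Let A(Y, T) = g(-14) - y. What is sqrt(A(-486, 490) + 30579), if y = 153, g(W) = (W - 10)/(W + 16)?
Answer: sqrt(30414) ≈ 174.40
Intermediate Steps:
g(W) = (-10 + W)/(16 + W)
A(Y, T) = -165 (A(Y, T) = (-10 - 14)/(16 - 14) - 1*153 = -24/2 - 153 = (1/2)*(-24) - 153 = -12 - 153 = -165)
sqrt(A(-486, 490) + 30579) = sqrt(-165 + 30579) = sqrt(30414)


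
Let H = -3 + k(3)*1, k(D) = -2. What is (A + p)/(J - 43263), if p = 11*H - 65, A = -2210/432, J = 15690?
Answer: 27025/5955768 ≈ 0.0045376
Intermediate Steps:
A = -1105/216 (A = -2210/432 = -10*221/432 = -1105/216 ≈ -5.1157)
H = -5 (H = -3 - 2*1 = -3 - 2 = -5)
p = -120 (p = 11*(-5) - 65 = -55 - 65 = -120)
(A + p)/(J - 43263) = (-1105/216 - 120)/(15690 - 43263) = -27025/216/(-27573) = -27025/216*(-1/27573) = 27025/5955768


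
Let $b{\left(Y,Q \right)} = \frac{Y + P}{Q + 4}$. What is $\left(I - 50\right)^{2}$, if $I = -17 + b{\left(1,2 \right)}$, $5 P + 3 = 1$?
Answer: $\frac{447561}{100} \approx 4475.6$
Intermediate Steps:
$P = - \frac{2}{5}$ ($P = - \frac{3}{5} + \frac{1}{5} \cdot 1 = - \frac{3}{5} + \frac{1}{5} = - \frac{2}{5} \approx -0.4$)
$b{\left(Y,Q \right)} = \frac{- \frac{2}{5} + Y}{4 + Q}$ ($b{\left(Y,Q \right)} = \frac{Y - \frac{2}{5}}{Q + 4} = \frac{- \frac{2}{5} + Y}{4 + Q}$)
$I = - \frac{169}{10}$ ($I = -17 + \frac{- \frac{2}{5} + 1}{4 + 2} = -17 + \frac{1}{6} \cdot \frac{3}{5} = -17 + \frac{1}{10} = - \frac{169}{10} \approx -16.9$)
$\left(I - 50\right)^{2} = \left(- \frac{169}{10} - 50\right)^{2} = \left(- \frac{669}{10}\right)^{2} = \frac{447561}{100}$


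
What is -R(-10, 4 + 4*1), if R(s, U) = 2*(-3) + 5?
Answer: 1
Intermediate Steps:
R(s, U) = -1 (R(s, U) = -6 + 5 = -1)
-R(-10, 4 + 4*1) = -1*(-1) = 1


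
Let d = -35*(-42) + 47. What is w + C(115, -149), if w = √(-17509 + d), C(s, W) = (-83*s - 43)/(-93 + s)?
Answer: -4794/11 + 2*I*√3998 ≈ -435.82 + 126.46*I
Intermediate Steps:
C(s, W) = (-43 - 83*s)/(-93 + s)
d = 1517 (d = 1470 + 47 = 1517)
w = 2*I*√3998 (w = √(-17509 + 1517) = √(-15992) = 2*I*√3998 ≈ 126.46*I)
w + C(115, -149) = 2*I*√3998 + (-43 - 83*115)/(-93 + 115) = 2*I*√3998 + (-43 - 9545)/22 = 2*I*√3998 + (1/22)*(-9588) = 2*I*√3998 - 4794/11 = -4794/11 + 2*I*√3998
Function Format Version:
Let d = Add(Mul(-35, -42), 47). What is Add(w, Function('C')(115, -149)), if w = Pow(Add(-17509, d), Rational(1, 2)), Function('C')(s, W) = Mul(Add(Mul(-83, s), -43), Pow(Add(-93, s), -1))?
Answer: Add(Rational(-4794, 11), Mul(2, I, Pow(3998, Rational(1, 2)))) ≈ Add(-435.82, Mul(126.46, I))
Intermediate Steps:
Function('C')(s, W) = Mul(Pow(Add(-93, s), -1), Add(-43, Mul(-83, s))) (Function('C')(s, W) = Mul(Add(-43, Mul(-83, s)), Pow(Add(-93, s), -1)) = Mul(Pow(Add(-93, s), -1), Add(-43, Mul(-83, s))))
d = 1517 (d = Add(1470, 47) = 1517)
w = Mul(2, I, Pow(3998, Rational(1, 2))) (w = Pow(Add(-17509, 1517), Rational(1, 2)) = Pow(-15992, Rational(1, 2)) = Mul(2, I, Pow(3998, Rational(1, 2))) ≈ Mul(126.46, I))
Add(w, Function('C')(115, -149)) = Add(Mul(2, I, Pow(3998, Rational(1, 2))), Mul(Pow(Add(-93, 115), -1), Add(-43, Mul(-83, 115)))) = Add(Mul(2, I, Pow(3998, Rational(1, 2))), Mul(Pow(22, -1), Add(-43, -9545))) = Add(Mul(2, I, Pow(3998, Rational(1, 2))), Mul(Rational(1, 22), -9588)) = Add(Mul(2, I, Pow(3998, Rational(1, 2))), Rational(-4794, 11)) = Add(Rational(-4794, 11), Mul(2, I, Pow(3998, Rational(1, 2))))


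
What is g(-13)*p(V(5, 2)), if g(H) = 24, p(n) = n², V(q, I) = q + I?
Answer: 1176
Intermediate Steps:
V(q, I) = I + q
g(-13)*p(V(5, 2)) = 24*(2 + 5)² = 24*7² = 24*49 = 1176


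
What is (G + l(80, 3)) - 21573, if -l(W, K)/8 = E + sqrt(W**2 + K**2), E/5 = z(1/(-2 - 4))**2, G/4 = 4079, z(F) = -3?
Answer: -5617 - 8*sqrt(6409) ≈ -6257.5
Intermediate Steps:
G = 16316 (G = 4*4079 = 16316)
E = 45 (E = 5*(-3)**2 = 5*9 = 45)
l(W, K) = -360 - 8*sqrt(K**2 + W**2) (l(W, K) = -8*(45 + sqrt(W**2 + K**2)) = -8*(45 + sqrt(K**2 + W**2)) = -360 - 8*sqrt(K**2 + W**2))
(G + l(80, 3)) - 21573 = (16316 + (-360 - 8*sqrt(3**2 + 80**2))) - 21573 = (16316 + (-360 - 8*sqrt(9 + 6400))) - 21573 = (16316 + (-360 - 8*sqrt(6409))) - 21573 = (15956 - 8*sqrt(6409)) - 21573 = -5617 - 8*sqrt(6409)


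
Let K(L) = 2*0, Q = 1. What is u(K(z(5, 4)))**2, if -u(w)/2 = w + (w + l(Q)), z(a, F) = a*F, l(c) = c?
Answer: 4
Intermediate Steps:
z(a, F) = F*a
K(L) = 0
u(w) = -2 - 4*w (u(w) = -2*(w + (w + 1)) = -2*(w + (1 + w)) = -2*(1 + 2*w) = -2 - 4*w)
u(K(z(5, 4)))**2 = (-2 - 4*0)**2 = (-2 + 0)**2 = (-2)**2 = 4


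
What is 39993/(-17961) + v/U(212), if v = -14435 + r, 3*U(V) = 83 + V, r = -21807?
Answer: -654875207/1766165 ≈ -370.79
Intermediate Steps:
U(V) = 83/3 + V/3 (U(V) = (83 + V)/3 = 83/3 + V/3)
v = -36242 (v = -14435 - 21807 = -36242)
39993/(-17961) + v/U(212) = 39993/(-17961) - 36242/(83/3 + (⅓)*212) = 39993*(-1/17961) - 36242/(83/3 + 212/3) = -13331/5987 - 36242/295/3 = -13331/5987 - 36242*3/295 = -13331/5987 - 108726/295 = -654875207/1766165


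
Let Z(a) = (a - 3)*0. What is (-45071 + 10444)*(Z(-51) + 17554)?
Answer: -607842358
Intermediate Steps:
Z(a) = 0 (Z(a) = (-3 + a)*0 = 0)
(-45071 + 10444)*(Z(-51) + 17554) = (-45071 + 10444)*(0 + 17554) = -34627*17554 = -607842358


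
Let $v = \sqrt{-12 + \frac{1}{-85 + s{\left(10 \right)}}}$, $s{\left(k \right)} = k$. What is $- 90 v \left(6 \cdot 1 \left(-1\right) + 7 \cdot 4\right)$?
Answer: $- 132 i \sqrt{2703} \approx - 6862.7 i$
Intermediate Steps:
$v = \frac{i \sqrt{2703}}{15}$ ($v = \sqrt{-12 + \frac{1}{-85 + 10}} = \sqrt{-12 + \frac{1}{-75}} = \sqrt{-12 - \frac{1}{75}} = \sqrt{- \frac{901}{75}} = \frac{i \sqrt{2703}}{15} \approx 3.466 i$)
$- 90 v \left(6 \cdot 1 \left(-1\right) + 7 \cdot 4\right) = - 90 \frac{i \sqrt{2703}}{15} \left(6 \cdot 1 \left(-1\right) + 7 \cdot 4\right) = - 6 i \sqrt{2703} \left(6 \left(-1\right) + 28\right) = - 6 i \sqrt{2703} \left(-6 + 28\right) = - 6 i \sqrt{2703} \cdot 22 = - 132 i \sqrt{2703}$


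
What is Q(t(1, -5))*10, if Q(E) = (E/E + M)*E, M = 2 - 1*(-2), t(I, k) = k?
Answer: -250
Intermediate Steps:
M = 4 (M = 2 + 2 = 4)
Q(E) = 5*E (Q(E) = (E/E + 4)*E = (1 + 4)*E = 5*E)
Q(t(1, -5))*10 = (5*(-5))*10 = -25*10 = -250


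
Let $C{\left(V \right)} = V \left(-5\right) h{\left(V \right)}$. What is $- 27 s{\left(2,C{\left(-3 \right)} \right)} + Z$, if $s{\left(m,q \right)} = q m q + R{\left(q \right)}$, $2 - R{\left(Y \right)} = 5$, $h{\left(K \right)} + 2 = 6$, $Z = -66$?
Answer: $-194385$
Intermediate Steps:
$h{\left(K \right)} = 4$ ($h{\left(K \right)} = -2 + 6 = 4$)
$R{\left(Y \right)} = -3$ ($R{\left(Y \right)} = 2 - 5 = -3$)
$C{\left(V \right)} = - 20 V$ ($C{\left(V \right)} = V \left(-5\right) 4 = - 5 V 4 = - 20 V$)
$s{\left(m,q \right)} = -3 + m q^{2}$ ($s{\left(m,q \right)} = q m q - 3 = m q q - 3 = m q^{2} - 3 = -3 + m q^{2}$)
$- 27 s{\left(2,C{\left(-3 \right)} \right)} + Z = - 27 \left(-3 + 2 \left(\left(-20\right) \left(-3\right)\right)^{2}\right) - 66 = - 27 \left(-3 + 2 \cdot 60^{2}\right) - 66 = - 27 \left(-3 + 2 \cdot 3600\right) - 66 = - 27 \left(-3 + 7200\right) - 66 = \left(-27\right) 7197 - 66 = -194319 - 66 = -194385$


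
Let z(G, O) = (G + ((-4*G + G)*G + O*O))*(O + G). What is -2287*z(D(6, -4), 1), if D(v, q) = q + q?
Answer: -3185791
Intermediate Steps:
D(v, q) = 2*q
z(G, O) = (G + O)*(G + O² - 3*G²) (z(G, O) = (G + ((-3*G)*G + O²))*(G + O) = (G + (-3*G² + O²))*(G + O) = (G + (O² - 3*G²))*(G + O) = (G + O² - 3*G²)*(G + O) = (G + O)*(G + O² - 3*G²))
-2287*z(D(6, -4), 1) = -2287*((2*(-4))² + 1³ - 3*(2*(-4))³ + (2*(-4))*1 + (2*(-4))*1² - 3*1*(2*(-4))²) = -2287*((-8)² + 1 - 3*(-8)³ - 8*1 - 8*1 - 3*1*(-8)²) = -2287*(64 + 1 - 3*(-512) - 8 - 8 - 3*1*64) = -2287*(64 + 1 + 1536 - 8 - 8 - 192) = -2287*1393 = -3185791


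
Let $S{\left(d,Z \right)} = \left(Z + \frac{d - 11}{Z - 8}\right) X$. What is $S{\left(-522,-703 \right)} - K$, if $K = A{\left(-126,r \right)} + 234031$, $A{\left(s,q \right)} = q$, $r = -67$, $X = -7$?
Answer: $- \frac{162853304}{711} \approx -2.2905 \cdot 10^{5}$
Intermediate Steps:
$S{\left(d,Z \right)} = - 7 Z - \frac{7 \left(-11 + d\right)}{-8 + Z}$ ($S{\left(d,Z \right)} = \left(Z + \frac{d - 11}{Z - 8}\right) \left(-7\right) = \left(Z + \frac{-11 + d}{-8 + Z}\right) \left(-7\right) = - 7 Z - \frac{7 \left(-11 + d\right)}{-8 + Z}$)
$K = 233964$ ($K = -67 + 234031 = 233964$)
$S{\left(-522,-703 \right)} - K = \frac{7 \left(11 - -522 - \left(-703\right)^{2} + 8 \left(-703\right)\right)}{-8 - 703} - 233964 = \frac{7 \left(11 + 522 - 494209 - 5624\right)}{-711} - 233964 = 7 \left(- \frac{1}{711}\right) \left(11 + 522 - 494209 - 5624\right) - 233964 = 7 \left(- \frac{1}{711}\right) \left(-499300\right) - 233964 = \frac{3495100}{711} - 233964 = - \frac{162853304}{711}$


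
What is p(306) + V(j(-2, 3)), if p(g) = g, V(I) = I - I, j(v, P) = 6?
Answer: 306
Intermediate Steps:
V(I) = 0
p(306) + V(j(-2, 3)) = 306 + 0 = 306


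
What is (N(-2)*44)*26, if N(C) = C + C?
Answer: -4576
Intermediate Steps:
N(C) = 2*C
(N(-2)*44)*26 = ((2*(-2))*44)*26 = -4*44*26 = -176*26 = -4576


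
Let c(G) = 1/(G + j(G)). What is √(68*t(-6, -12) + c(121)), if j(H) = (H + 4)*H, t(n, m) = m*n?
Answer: √1045021838/462 ≈ 69.971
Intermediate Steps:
j(H) = H*(4 + H) (j(H) = (4 + H)*H = H*(4 + H))
c(G) = 1/(G + G*(4 + G))
√(68*t(-6, -12) + c(121)) = √(68*(-12*(-6)) + 1/(121*(5 + 121))) = √(68*72 + (1/121)/126) = √(4896 + (1/121)*(1/126)) = √(4896 + 1/15246) = √(74644417/15246) = √1045021838/462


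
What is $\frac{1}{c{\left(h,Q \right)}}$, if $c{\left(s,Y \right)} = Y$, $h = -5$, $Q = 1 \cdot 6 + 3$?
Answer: $\frac{1}{9} \approx 0.11111$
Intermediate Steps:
$Q = 9$ ($Q = 6 + 3 = 9$)
$\frac{1}{c{\left(h,Q \right)}} = \frac{1}{9}$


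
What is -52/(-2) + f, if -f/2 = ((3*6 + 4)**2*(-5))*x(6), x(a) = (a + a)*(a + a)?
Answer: 696986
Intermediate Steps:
x(a) = 4*a**2 (x(a) = (2*a)*(2*a) = 4*a**2)
f = 696960 (f = -2*(3*6 + 4)**2*(-5)*4*6**2 = -2*(18 + 4)**2*(-5)*4*36 = -2*22**2*(-5)*144 = -2*484*(-5)*144 = -(-4840)*144 = -2*(-348480) = 696960)
-52/(-2) + f = -52/(-2) + 696960 = -52*(-1)/2 + 696960 = -4*(-13/2) + 696960 = 26 + 696960 = 696986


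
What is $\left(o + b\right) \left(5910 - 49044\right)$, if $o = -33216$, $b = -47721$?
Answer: $3491136558$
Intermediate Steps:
$\left(o + b\right) \left(5910 - 49044\right) = \left(-33216 - 47721\right) \left(5910 - 49044\right) = \left(-80937\right) \left(-43134\right) = 3491136558$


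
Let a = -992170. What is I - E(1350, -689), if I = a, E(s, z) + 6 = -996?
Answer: -991168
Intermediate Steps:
E(s, z) = -1002 (E(s, z) = -6 - 996 = -1002)
I = -992170
I - E(1350, -689) = -992170 - 1*(-1002) = -992170 + 1002 = -991168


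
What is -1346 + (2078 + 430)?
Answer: 1162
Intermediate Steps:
-1346 + (2078 + 430) = -1346 + 2508 = 1162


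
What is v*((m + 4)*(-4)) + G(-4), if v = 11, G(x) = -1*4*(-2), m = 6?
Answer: -432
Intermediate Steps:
G(x) = 8 (G(x) = -4*(-2) = 8)
v*((m + 4)*(-4)) + G(-4) = 11*((6 + 4)*(-4)) + 8 = 11*(10*(-4)) + 8 = 11*(-40) + 8 = -440 + 8 = -432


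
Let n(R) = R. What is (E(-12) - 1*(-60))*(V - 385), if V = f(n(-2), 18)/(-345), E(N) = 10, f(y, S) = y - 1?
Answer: -619836/23 ≈ -26949.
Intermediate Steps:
f(y, S) = -1 + y
V = 1/115 (V = (-1 - 2)/(-345) = -3*(-1/345) = 1/115 ≈ 0.0086956)
(E(-12) - 1*(-60))*(V - 385) = (10 - 1*(-60))*(1/115 - 385) = (10 + 60)*(-44274/115) = 70*(-44274/115) = -619836/23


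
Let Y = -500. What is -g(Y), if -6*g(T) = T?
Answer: -250/3 ≈ -83.333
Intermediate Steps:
g(T) = -T/6
-g(Y) = -(-1)*(-500)/6 = -1*250/3 = -250/3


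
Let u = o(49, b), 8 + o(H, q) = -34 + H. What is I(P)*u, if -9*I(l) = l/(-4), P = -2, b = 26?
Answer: -7/18 ≈ -0.38889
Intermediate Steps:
I(l) = l/36 (I(l) = -l/(9*(-4)) = -l*(-1)/(9*4) = -(-1)*l/36 = l/36)
o(H, q) = -42 + H (o(H, q) = -8 + (-34 + H) = -42 + H)
u = 7 (u = -42 + 49 = 7)
I(P)*u = ((1/36)*(-2))*7 = -1/18*7 = -7/18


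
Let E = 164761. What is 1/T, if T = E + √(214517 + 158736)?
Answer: 164761/27145813868 - √373253/27145813868 ≈ 6.0470e-6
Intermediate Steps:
T = 164761 + √373253 (T = 164761 + √(214517 + 158736) = 164761 + √373253 ≈ 1.6537e+5)
1/T = 1/(164761 + √373253)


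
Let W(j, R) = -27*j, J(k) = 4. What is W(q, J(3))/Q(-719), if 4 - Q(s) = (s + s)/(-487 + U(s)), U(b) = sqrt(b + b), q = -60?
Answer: 102919410/70777 + 582390*I*sqrt(1438)/70777 ≈ 1454.1 + 312.03*I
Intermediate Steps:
U(b) = sqrt(2)*sqrt(b) (U(b) = sqrt(2*b) = sqrt(2)*sqrt(b))
Q(s) = 4 - 2*s/(-487 + sqrt(2)*sqrt(s)) (Q(s) = 4 - (s + s)/(-487 + sqrt(2)*sqrt(s)) = 4 - 2*s/(-487 + sqrt(2)*sqrt(s)))
W(q, J(3))/Q(-719) = (-27*(-60))/((2*(-974 - 1*(-719) + 2*sqrt(2)*sqrt(-719))/(-487 + sqrt(2)*sqrt(-719)))) = 1620/((2*(-974 + 719 + 2*sqrt(2)*(I*sqrt(719)))/(-487 + sqrt(2)*(I*sqrt(719))))) = 1620/((2*(-974 + 719 + 2*I*sqrt(1438))/(-487 + I*sqrt(1438)))) = 1620/((2*(-255 + 2*I*sqrt(1438))/(-487 + I*sqrt(1438)))) = 1620*((-487 + I*sqrt(1438))/(2*(-255 + 2*I*sqrt(1438)))) = 810*(-487 + I*sqrt(1438))/(-255 + 2*I*sqrt(1438))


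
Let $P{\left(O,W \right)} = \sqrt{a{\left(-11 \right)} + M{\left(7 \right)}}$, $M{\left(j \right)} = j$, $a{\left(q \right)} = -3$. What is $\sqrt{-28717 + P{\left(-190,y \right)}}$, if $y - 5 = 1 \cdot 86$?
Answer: $i \sqrt{28715} \approx 169.46 i$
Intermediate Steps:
$y = 91$ ($y = 5 + 1 \cdot 86 = 5 + 86 = 91$)
$P{\left(O,W \right)} = 2$ ($P{\left(O,W \right)} = \sqrt{-3 + 7} = \sqrt{4} = 2$)
$\sqrt{-28717 + P{\left(-190,y \right)}} = \sqrt{-28717 + 2} = \sqrt{-28715} = i \sqrt{28715}$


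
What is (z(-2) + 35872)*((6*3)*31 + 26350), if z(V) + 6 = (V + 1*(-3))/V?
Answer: 965149598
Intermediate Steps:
z(V) = -6 + (-3 + V)/V (z(V) = -6 + (V + 1*(-3))/V = -6 + (V - 3)/V = -6 + (-3 + V)/V)
(z(-2) + 35872)*((6*3)*31 + 26350) = ((-5 - 3/(-2)) + 35872)*((6*3)*31 + 26350) = ((-5 - 3*(-½)) + 35872)*(18*31 + 26350) = ((-5 + 3/2) + 35872)*(558 + 26350) = (-7/2 + 35872)*26908 = (71737/2)*26908 = 965149598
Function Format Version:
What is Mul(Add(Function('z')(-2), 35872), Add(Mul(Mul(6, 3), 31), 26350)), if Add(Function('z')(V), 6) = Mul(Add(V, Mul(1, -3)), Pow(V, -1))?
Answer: 965149598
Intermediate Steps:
Function('z')(V) = Add(-6, Mul(Pow(V, -1), Add(-3, V))) (Function('z')(V) = Add(-6, Mul(Add(V, Mul(1, -3)), Pow(V, -1))) = Add(-6, Mul(Add(V, -3), Pow(V, -1))) = Add(-6, Mul(Add(-3, V), Pow(V, -1))) = Add(-6, Mul(Pow(V, -1), Add(-3, V))))
Mul(Add(Function('z')(-2), 35872), Add(Mul(Mul(6, 3), 31), 26350)) = Mul(Add(Add(-5, Mul(-3, Pow(-2, -1))), 35872), Add(Mul(Mul(6, 3), 31), 26350)) = Mul(Add(Add(-5, Mul(-3, Rational(-1, 2))), 35872), Add(Mul(18, 31), 26350)) = Mul(Add(Add(-5, Rational(3, 2)), 35872), Add(558, 26350)) = Mul(Add(Rational(-7, 2), 35872), 26908) = Mul(Rational(71737, 2), 26908) = 965149598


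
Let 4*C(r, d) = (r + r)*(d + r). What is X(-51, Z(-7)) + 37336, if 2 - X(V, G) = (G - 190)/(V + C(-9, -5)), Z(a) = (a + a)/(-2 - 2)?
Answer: 896485/24 ≈ 37354.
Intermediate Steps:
Z(a) = -a/2 (Z(a) = (2*a)/(-4) = (2*a)*(-¼) = -a/2)
C(r, d) = r*(d + r)/2 (C(r, d) = ((r + r)*(d + r))/4 = ((2*r)*(d + r))/4 = (2*r*(d + r))/4 = r*(d + r)/2)
X(V, G) = 2 - (-190 + G)/(63 + V) (X(V, G) = 2 - (G - 190)/(V + (½)*(-9)*(-5 - 9)) = 2 - (-190 + G)/(V + (½)*(-9)*(-14)) = 2 - (-190 + G)/(V + 63) = 2 - (-190 + G)/(63 + V))
X(-51, Z(-7)) + 37336 = (316 - (-1)*(-7)/2 + 2*(-51))/(63 - 51) + 37336 = (316 - 1*7/2 - 102)/12 + 37336 = (316 - 7/2 - 102)/12 + 37336 = (1/12)*(421/2) + 37336 = 421/24 + 37336 = 896485/24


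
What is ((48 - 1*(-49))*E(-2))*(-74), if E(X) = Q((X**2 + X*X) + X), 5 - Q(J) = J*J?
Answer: 222518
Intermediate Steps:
Q(J) = 5 - J**2 (Q(J) = 5 - J*J = 5 - J**2)
E(X) = 5 - (X + 2*X**2)**2 (E(X) = 5 - ((X**2 + X*X) + X)**2 = 5 - ((X**2 + X**2) + X)**2 = 5 - (2*X**2 + X)**2 = 5 - (X + 2*X**2)**2)
((48 - 1*(-49))*E(-2))*(-74) = ((48 - 1*(-49))*(5 - 1*(-2)**2*(1 + 2*(-2))**2))*(-74) = ((48 + 49)*(5 - 1*4*(1 - 4)**2))*(-74) = (97*(5 - 1*4*(-3)**2))*(-74) = (97*(5 - 1*4*9))*(-74) = (97*(5 - 36))*(-74) = (97*(-31))*(-74) = -3007*(-74) = 222518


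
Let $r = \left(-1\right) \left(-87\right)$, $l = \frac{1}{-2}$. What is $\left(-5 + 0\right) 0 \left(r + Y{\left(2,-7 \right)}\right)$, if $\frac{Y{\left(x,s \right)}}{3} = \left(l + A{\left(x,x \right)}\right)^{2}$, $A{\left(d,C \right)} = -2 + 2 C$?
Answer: $0$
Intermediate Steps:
$l = - \frac{1}{2} \approx -0.5$
$Y{\left(x,s \right)} = 3 \left(- \frac{5}{2} + 2 x\right)^{2}$ ($Y{\left(x,s \right)} = 3 \left(- \frac{1}{2} + \left(-2 + 2 x\right)\right)^{2} = 3 \left(- \frac{5}{2} + 2 x\right)^{2}$)
$r = 87$
$\left(-5 + 0\right) 0 \left(r + Y{\left(2,-7 \right)}\right) = \left(-5 + 0\right) 0 \left(87 + \frac{3 \left(-5 + 4 \cdot 2\right)^{2}}{4}\right) = \left(-5\right) 0 \left(87 + \frac{3 \left(-5 + 8\right)^{2}}{4}\right) = 0 \left(87 + \frac{3 \cdot 3^{2}}{4}\right) = 0 \left(87 + \frac{3}{4} \cdot 9\right) = 0 \left(87 + \frac{27}{4}\right) = 0 \cdot \frac{375}{4} = 0$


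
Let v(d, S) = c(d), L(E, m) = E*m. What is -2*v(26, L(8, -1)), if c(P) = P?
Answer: -52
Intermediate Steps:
v(d, S) = d
-2*v(26, L(8, -1)) = -2*26 = -52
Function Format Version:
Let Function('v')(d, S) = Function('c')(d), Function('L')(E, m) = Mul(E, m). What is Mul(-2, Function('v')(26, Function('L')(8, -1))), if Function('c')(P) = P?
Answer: -52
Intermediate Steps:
Function('v')(d, S) = d
Mul(-2, Function('v')(26, Function('L')(8, -1))) = Mul(-2, 26) = -52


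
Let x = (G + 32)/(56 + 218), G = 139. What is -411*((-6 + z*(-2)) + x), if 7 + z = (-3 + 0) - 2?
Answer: -15309/2 ≈ -7654.5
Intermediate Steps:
z = -12 (z = -7 + ((-3 + 0) - 2) = -7 + (-3 - 2) = -7 - 5 = -12)
x = 171/274 (x = (139 + 32)/(56 + 218) = 171/274 ≈ 0.62409)
-411*((-6 + z*(-2)) + x) = -411*((-6 - 12*(-2)) + 171/274) = -411*((-6 + 24) + 171/274) = -411*(18 + 171/274) = -411*5103/274 = -15309/2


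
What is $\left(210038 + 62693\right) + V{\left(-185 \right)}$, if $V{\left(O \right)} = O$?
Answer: $272546$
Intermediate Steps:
$\left(210038 + 62693\right) + V{\left(-185 \right)} = \left(210038 + 62693\right) - 185 = 272731 - 185 = 272546$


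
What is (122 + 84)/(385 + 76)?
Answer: 206/461 ≈ 0.44685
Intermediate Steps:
(122 + 84)/(385 + 76) = 206/461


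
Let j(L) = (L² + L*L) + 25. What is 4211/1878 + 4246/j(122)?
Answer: 44477437/18650418 ≈ 2.3848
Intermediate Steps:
j(L) = 25 + 2*L² (j(L) = (L² + L²) + 25 = 2*L² + 25 = 25 + 2*L²)
4211/1878 + 4246/j(122) = 4211/1878 + 4246/(25 + 2*122²) = 4211*(1/1878) + 4246/(25 + 2*14884) = 4211/1878 + 4246/(25 + 29768) = 4211/1878 + 4246/29793 = 44477437/18650418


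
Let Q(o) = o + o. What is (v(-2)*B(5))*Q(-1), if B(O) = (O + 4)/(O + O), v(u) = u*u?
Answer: -36/5 ≈ -7.2000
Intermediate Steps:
Q(o) = 2*o
v(u) = u**2
B(O) = (4 + O)/(2*O) (B(O) = (4 + O)/((2*O)) = (4 + O)*(1/(2*O)) = (4 + O)/(2*O))
(v(-2)*B(5))*Q(-1) = ((-2)**2*((1/2)*(4 + 5)/5))*(2*(-1)) = (4*((1/2)*(1/5)*9))*(-2) = (4*(9/10))*(-2) = (18/5)*(-2) = -36/5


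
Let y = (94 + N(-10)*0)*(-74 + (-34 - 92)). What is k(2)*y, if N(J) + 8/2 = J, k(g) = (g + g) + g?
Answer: -112800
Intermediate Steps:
k(g) = 3*g (k(g) = 2*g + g = 3*g)
N(J) = -4 + J
y = -18800 (y = (94 + (-4 - 10)*0)*(-74 + (-34 - 92)) = (94 - 14*0)*(-74 - 126) = (94 + 0)*(-200) = 94*(-200) = -18800)
k(2)*y = (3*2)*(-18800) = 6*(-18800) = -112800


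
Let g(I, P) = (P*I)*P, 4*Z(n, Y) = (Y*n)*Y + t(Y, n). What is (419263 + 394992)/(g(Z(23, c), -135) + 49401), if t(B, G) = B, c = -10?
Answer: 1628510/20966427 ≈ 0.077672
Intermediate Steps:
Z(n, Y) = Y/4 + n*Y²/4 (Z(n, Y) = ((Y*n)*Y + Y)/4 = (n*Y² + Y)/4 = (Y + n*Y²)/4 = Y/4 + n*Y²/4)
g(I, P) = I*P² (g(I, P) = (I*P)*P = I*P²)
(419263 + 394992)/(g(Z(23, c), -135) + 49401) = (419263 + 394992)/(((¼)*(-10)*(1 - 10*23))*(-135)² + 49401) = 814255/(((¼)*(-10)*(1 - 230))*18225 + 49401) = 814255/(((¼)*(-10)*(-229))*18225 + 49401) = 814255/((1145/2)*18225 + 49401) = 814255/(20867625/2 + 49401) = 814255/(20966427/2) = 814255*(2/20966427) = 1628510/20966427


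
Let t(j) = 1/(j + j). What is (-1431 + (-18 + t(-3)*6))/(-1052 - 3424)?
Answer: 725/2238 ≈ 0.32395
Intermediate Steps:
t(j) = 1/(2*j)
(-1431 + (-18 + t(-3)*6))/(-1052 - 3424) = (-1431 + (-18 + ((1/2)/(-3))*6))/(-1052 - 3424) = (-1431 + (-18 + ((1/2)*(-1/3))*6))/(-4476) = (-1431 + (-18 - 1/6*6))*(-1/4476) = (-1431 + (-18 - 1))*(-1/4476) = (-1431 - 19)*(-1/4476) = -1450*(-1/4476) = 725/2238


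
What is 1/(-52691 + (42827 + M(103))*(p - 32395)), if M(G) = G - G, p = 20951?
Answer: -1/490164879 ≈ -2.0401e-9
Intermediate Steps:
M(G) = 0
1/(-52691 + (42827 + M(103))*(p - 32395)) = 1/(-52691 + (42827 + 0)*(20951 - 32395)) = 1/(-52691 + 42827*(-11444)) = 1/(-52691 - 490112188) = 1/(-490164879) = -1/490164879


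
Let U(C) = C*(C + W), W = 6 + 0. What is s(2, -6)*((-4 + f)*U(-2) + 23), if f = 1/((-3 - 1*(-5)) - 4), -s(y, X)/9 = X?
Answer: 3186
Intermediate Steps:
s(y, X) = -9*X
W = 6
U(C) = C*(6 + C) (U(C) = C*(C + 6) = C*(6 + C))
f = -½ (f = 1/((-3 + 5) - 4) = 1/(2 - 4) = 1/(-2) = -½ ≈ -0.50000)
s(2, -6)*((-4 + f)*U(-2) + 23) = (-9*(-6))*((-4 - ½)*(-2*(6 - 2)) + 23) = 54*(-(-9)*4 + 23) = 54*(-9/2*(-8) + 23) = 54*(36 + 23) = 54*59 = 3186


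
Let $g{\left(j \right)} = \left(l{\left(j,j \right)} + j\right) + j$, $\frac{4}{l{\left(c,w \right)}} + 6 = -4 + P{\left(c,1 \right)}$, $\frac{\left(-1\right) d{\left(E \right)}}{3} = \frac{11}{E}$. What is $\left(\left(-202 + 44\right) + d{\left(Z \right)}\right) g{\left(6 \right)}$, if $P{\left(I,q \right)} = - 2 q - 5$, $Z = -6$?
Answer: $- \frac{30500}{17} \approx -1794.1$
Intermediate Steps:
$P{\left(I,q \right)} = -5 - 2 q$
$d{\left(E \right)} = - \frac{33}{E}$ ($d{\left(E \right)} = - 3 \frac{11}{E} = - \frac{33}{E}$)
$l{\left(c,w \right)} = - \frac{4}{17}$ ($l{\left(c,w \right)} = \frac{4}{-6 - 11} = \frac{4}{-17} = 4 \left(- \frac{1}{17}\right) = - \frac{4}{17}$)
$g{\left(j \right)} = - \frac{4}{17} + 2 j$ ($g{\left(j \right)} = \left(- \frac{4}{17} + j\right) + j = - \frac{4}{17} + 2 j$)
$\left(\left(-202 + 44\right) + d{\left(Z \right)}\right) g{\left(6 \right)} = \left(\left(-202 + 44\right) - \frac{33}{-6}\right) \left(- \frac{4}{17} + 2 \cdot 6\right) = \left(-158 - - \frac{11}{2}\right) \left(- \frac{4}{17} + 12\right) = \left(-158 + \frac{11}{2}\right) \frac{200}{17} = \left(- \frac{305}{2}\right) \frac{200}{17} = - \frac{30500}{17}$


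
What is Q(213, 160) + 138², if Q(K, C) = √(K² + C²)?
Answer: 19044 + √70969 ≈ 19310.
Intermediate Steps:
Q(K, C) = √(C² + K²)
Q(213, 160) + 138² = √(160² + 213²) + 138² = √(25600 + 45369) + 19044 = √70969 + 19044 = 19044 + √70969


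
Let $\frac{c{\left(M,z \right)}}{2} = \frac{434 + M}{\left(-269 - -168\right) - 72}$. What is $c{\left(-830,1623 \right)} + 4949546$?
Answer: $\frac{856272250}{173} \approx 4.9496 \cdot 10^{6}$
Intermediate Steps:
$c{\left(M,z \right)} = - \frac{868}{173} - \frac{2 M}{173}$ ($c{\left(M,z \right)} = 2 \frac{434 + M}{\left(-269 - -168\right) - 72} = 2 \frac{434 + M}{\left(-269 + 168\right) - 72} = 2 \frac{434 + M}{-101 - 72} = 2 \frac{434 + M}{-173} = 2 \left(434 + M\right) \left(- \frac{1}{173}\right) = 2 \left(- \frac{434}{173} - \frac{M}{173}\right) = - \frac{868}{173} - \frac{2 M}{173}$)
$c{\left(-830,1623 \right)} + 4949546 = \left(- \frac{868}{173} - - \frac{1660}{173}\right) + 4949546 = \left(- \frac{868}{173} + \frac{1660}{173}\right) + 4949546 = \frac{792}{173} + 4949546 = \frac{856272250}{173}$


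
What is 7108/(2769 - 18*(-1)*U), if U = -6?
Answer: 7108/2661 ≈ 2.6712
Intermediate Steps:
7108/(2769 - 18*(-1)*U) = 7108/(2769 - 18*(-1)*(-6)) = 7108/(2769 - (-18)*(-6)) = 7108/(2769 - 1*108) = 7108/(2769 - 108) = 7108/2661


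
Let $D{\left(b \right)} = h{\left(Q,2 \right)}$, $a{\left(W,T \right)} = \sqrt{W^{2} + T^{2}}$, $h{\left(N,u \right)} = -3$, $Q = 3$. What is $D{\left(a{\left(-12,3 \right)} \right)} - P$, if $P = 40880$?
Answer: $-40883$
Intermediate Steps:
$a{\left(W,T \right)} = \sqrt{T^{2} + W^{2}}$
$D{\left(b \right)} = -3$
$D{\left(a{\left(-12,3 \right)} \right)} - P = -3 - 40880 = -40883$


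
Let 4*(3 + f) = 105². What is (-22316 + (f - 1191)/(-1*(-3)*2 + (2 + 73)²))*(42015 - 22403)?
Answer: -821480219835/1877 ≈ -4.3766e+8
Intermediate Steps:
f = 11013/4 (f = -3 + (¼)*105² = -3 + (¼)*11025 = -3 + 11025/4 = 11013/4 ≈ 2753.3)
(-22316 + (f - 1191)/(-1*(-3)*2 + (2 + 73)²))*(42015 - 22403) = (-22316 + (11013/4 - 1191)/(-1*(-3)*2 + (2 + 73)²))*(42015 - 22403) = (-22316 + 6249/(4*(3*2 + 75²)))*19612 = (-22316 + 6249/(4*(6 + 5625)))*19612 = (-22316 + (6249/4)/5631)*19612 = (-22316 + (6249/4)*(1/5631))*19612 = (-22316 + 2083/7508)*19612 = -167546445/7508*19612 = -821480219835/1877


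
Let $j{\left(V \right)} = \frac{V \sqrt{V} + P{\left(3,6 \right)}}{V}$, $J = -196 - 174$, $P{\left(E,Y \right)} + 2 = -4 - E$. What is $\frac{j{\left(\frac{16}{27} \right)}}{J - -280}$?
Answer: $\frac{27}{160} - \frac{2 \sqrt{3}}{405} \approx 0.1602$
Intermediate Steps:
$P{\left(E,Y \right)} = -6 - E$ ($P{\left(E,Y \right)} = -2 - \left(4 + E\right) = -6 - E$)
$J = -370$ ($J = -196 - 174 = -370$)
$j{\left(V \right)} = \frac{-9 + V^{\frac{3}{2}}}{V}$ ($j{\left(V \right)} = \frac{V \sqrt{V} - 9}{V} = \frac{V^{\frac{3}{2}} - 9}{V} = \frac{-9 + V^{\frac{3}{2}}}{V}$)
$\frac{j{\left(\frac{16}{27} \right)}}{J - -280} = \frac{\frac{1}{16 \cdot \frac{1}{27}} \left(-9 + \left(\frac{16}{27}\right)^{\frac{3}{2}}\right)}{-370 - -280} = \frac{\frac{1}{16 \cdot \frac{1}{27}} \left(-9 + \left(16 \cdot \frac{1}{27}\right)^{\frac{3}{2}}\right)}{-370 + 280} = \frac{\frac{1}{\frac{16}{27}} \left(-9 + \left(\frac{16}{27}\right)^{\frac{3}{2}}\right)}{-90} = \frac{27 \left(-9 + \frac{64 \sqrt{3}}{243}\right)}{16} \left(- \frac{1}{90}\right) = \left(- \frac{243}{16} + \frac{4 \sqrt{3}}{9}\right) \left(- \frac{1}{90}\right) = \frac{27}{160} - \frac{2 \sqrt{3}}{405}$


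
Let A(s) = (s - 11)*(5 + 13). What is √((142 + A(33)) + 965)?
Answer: 3*√167 ≈ 38.769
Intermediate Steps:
A(s) = -198 + 18*s (A(s) = (-11 + s)*18 = -198 + 18*s)
√((142 + A(33)) + 965) = √((142 + (-198 + 18*33)) + 965) = √((142 + (-198 + 594)) + 965) = √((142 + 396) + 965) = √(538 + 965) = √1503 = 3*√167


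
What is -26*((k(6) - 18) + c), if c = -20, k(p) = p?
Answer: 832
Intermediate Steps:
-26*((k(6) - 18) + c) = -26*((6 - 18) - 20) = -26*(-12 - 20) = -26*(-32) = 832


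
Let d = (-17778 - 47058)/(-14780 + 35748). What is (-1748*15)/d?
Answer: 45815080/5403 ≈ 8479.6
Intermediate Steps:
d = -16209/5242 (d = -64836/20968 = -64836*1/20968 = -16209/5242 ≈ -3.0921)
(-1748*15)/d = (-1748*15)/(-16209/5242) = -26220*(-5242/16209) = 45815080/5403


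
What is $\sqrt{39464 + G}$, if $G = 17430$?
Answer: $\sqrt{56894} \approx 238.52$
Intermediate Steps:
$\sqrt{39464 + G} = \sqrt{39464 + 17430} = \sqrt{56894}$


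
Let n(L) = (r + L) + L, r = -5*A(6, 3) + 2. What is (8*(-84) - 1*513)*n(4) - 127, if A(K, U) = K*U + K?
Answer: 130223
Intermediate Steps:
A(K, U) = K + K*U
r = -118 (r = -30*(1 + 3) + 2 = -30*4 + 2 = -5*24 + 2 = -120 + 2 = -118)
n(L) = -118 + 2*L (n(L) = (-118 + L) + L = -118 + 2*L)
(8*(-84) - 1*513)*n(4) - 127 = (8*(-84) - 1*513)*(-118 + 2*4) - 127 = (-672 - 513)*(-118 + 8) - 127 = -1185*(-110) - 127 = 130350 - 127 = 130223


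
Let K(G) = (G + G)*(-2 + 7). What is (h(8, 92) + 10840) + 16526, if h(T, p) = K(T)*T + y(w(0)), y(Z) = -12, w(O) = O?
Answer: 27994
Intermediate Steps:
K(G) = 10*G (K(G) = (2*G)*5 = 10*G)
h(T, p) = -12 + 10*T**2 (h(T, p) = (10*T)*T - 12 = 10*T**2 - 12 = -12 + 10*T**2)
(h(8, 92) + 10840) + 16526 = ((-12 + 10*8**2) + 10840) + 16526 = ((-12 + 10*64) + 10840) + 16526 = ((-12 + 640) + 10840) + 16526 = (628 + 10840) + 16526 = 11468 + 16526 = 27994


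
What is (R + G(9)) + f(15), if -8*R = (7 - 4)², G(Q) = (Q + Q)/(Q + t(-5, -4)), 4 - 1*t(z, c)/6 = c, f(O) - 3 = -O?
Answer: -1947/152 ≈ -12.809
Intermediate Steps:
f(O) = 3 - O
t(z, c) = 24 - 6*c
G(Q) = 2*Q/(48 + Q) (G(Q) = (Q + Q)/(Q + (24 - 6*(-4))) = (2*Q)/(Q + (24 + 24)) = (2*Q)/(Q + 48) = (2*Q)/(48 + Q) = 2*Q/(48 + Q))
R = -9/8 (R = -(7 - 4)²/8 = -⅛*3² = -⅛*9 = -9/8 ≈ -1.1250)
(R + G(9)) + f(15) = (-9/8 + 2*9/(48 + 9)) + (3 - 1*15) = (-9/8 + 2*9/57) + (3 - 15) = (-9/8 + 2*9*(1/57)) - 12 = (-9/8 + 6/19) - 12 = -123/152 - 12 = -1947/152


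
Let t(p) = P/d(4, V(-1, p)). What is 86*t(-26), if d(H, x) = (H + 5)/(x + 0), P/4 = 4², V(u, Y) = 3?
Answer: 5504/3 ≈ 1834.7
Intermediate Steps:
P = 64 (P = 4*4² = 4*16 = 64)
d(H, x) = (5 + H)/x
t(p) = 64/3 (t(p) = 64/(((5 + 4)/3)) = 64/(((⅓)*9)) = 64/3)
86*t(-26) = 86*(64/3) = 5504/3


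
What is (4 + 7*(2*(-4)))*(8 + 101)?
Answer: -5668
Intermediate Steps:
(4 + 7*(2*(-4)))*(8 + 101) = (4 + 7*(-8))*109 = (4 - 56)*109 = -52*109 = -5668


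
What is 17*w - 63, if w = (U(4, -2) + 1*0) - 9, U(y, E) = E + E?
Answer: -284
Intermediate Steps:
U(y, E) = 2*E
w = -13 (w = (2*(-2) + 1*0) - 9 = (-4 + 0) - 9 = -4 - 9 = -13)
17*w - 63 = 17*(-13) - 63 = -221 - 63 = -284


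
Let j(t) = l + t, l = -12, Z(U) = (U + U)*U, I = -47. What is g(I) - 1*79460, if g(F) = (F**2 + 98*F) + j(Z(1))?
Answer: -81867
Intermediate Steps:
Z(U) = 2*U**2 (Z(U) = (2*U)*U = 2*U**2)
j(t) = -12 + t
g(F) = -10 + F**2 + 98*F (g(F) = (F**2 + 98*F) + (-12 + 2*1**2) = (F**2 + 98*F) + (-12 + 2*1) = (F**2 + 98*F) + (-12 + 2) = (F**2 + 98*F) - 10 = -10 + F**2 + 98*F)
g(I) - 1*79460 = (-10 + (-47)**2 + 98*(-47)) - 1*79460 = (-10 + 2209 - 4606) - 79460 = -2407 - 79460 = -81867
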